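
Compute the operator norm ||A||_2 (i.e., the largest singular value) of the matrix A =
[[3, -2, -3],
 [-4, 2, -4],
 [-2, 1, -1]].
||A||_2 ≈ 6.5578 (= sqrt(largest eigenvalue of A^T A))

||A||_2 = sigma_max(A) = sqrt(lambda_max(A^T A)). Form the symmetric matrix M = A^T A =
[[29, -16, 9],
 [-16, 9, -3],
 [9, -3, 26]].
Its characteristic polynomial (trace, sum of principal 2x2 minors, determinant of M give the coefficients) is
  p(λ) = det(λ I - M) = λ^3 - 64λ^2 + 903λ - 4.
No integer candidate from the rational root theorem (±divisors of 4) is a root, so the roots are irrational. The cubic discriminant is Δ = 394624244 > 0, so there are three distinct real roots. p(0) = -4 and p(1) = 836 have opposite signs, so a root lies in (0, 1); Newton's method refines it to λ ≈ 0.0044. p(20) = 456 and p(21) = -4 have opposite signs, so a root lies in (20, 21); Newton's method refines it to λ ≈ 20.9913. p(43) = -4 and p(44) = 1008 have opposite signs, so a root lies in (43, 44); Newton's method refines it to λ ≈ 43.0042. Check (Vieta): the three roots sum to 64, matching tr M = 64.
So the eigenvalues of A^T A are ≈ 0.0044, 20.9913, 43.0042 (all ≥ 0, as they must be for A^T A). The largest is λ_max ≈ 43.0042, hence ||A||_2 = sqrt(λ_max) ≈ 6.5578.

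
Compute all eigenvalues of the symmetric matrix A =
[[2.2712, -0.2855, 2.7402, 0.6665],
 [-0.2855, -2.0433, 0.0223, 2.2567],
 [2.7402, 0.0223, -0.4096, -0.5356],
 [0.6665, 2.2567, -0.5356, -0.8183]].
sigma(A) ≈ {-4, -2, 1, 4}

A is real symmetric, so its spectrum consists of real eigenvalues. Expanding the characteristic polynomial of the displayed matrix gives
  det(λ I - A) = p(λ) = λ^4 + (1)λ^3 + (-18)λ^2 + (-16)λ + (32).
Solving p(λ) = 0 yields eigenvalues ≈ -4, -2, 1, 4. (A is shown rounded to 4 decimals, so these recover the underlying integer eigenvalues to within that precision.)
Verification: the trace of A = -1 equals the sum of eigenvalues -1, and det(A) ≈ 31.9994 matches the eigenvalue product 32.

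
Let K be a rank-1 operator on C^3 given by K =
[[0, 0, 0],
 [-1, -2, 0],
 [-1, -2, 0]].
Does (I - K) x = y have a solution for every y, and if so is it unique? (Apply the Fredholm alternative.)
(I - K) is invertible (det(I - K) = 3 ≠ 0), so for every y in C^3 the equation (I - K) x = y has a unique solution.

K has rank 1, so it is an outer product K = u v^T: every row of K is a multiple of one row vector. Reading off the entries, u = (0, -1, -1) and v = (1, 2, 0) (row i of K equals u_i·v^T). A rank-one matrix u v^T satisfies K u = u (v·u) and kills the (2)-dimensional subspace v^⊥, so its characteristic polynomial is lambda^2 (lambda - v·u) with v·u = tr K = -2. Hence the eigenvalues of I - K are 1 (multiplicity 2) and 1 - (-2) = 3, so det(I - K) = 3. (Direct check: I - K =
[[1, 0, 0],
 [1, 3, 0],
 [1, 2, 1]]
has determinant 3.) The finite-dimensional Fredholm alternative says: either (I - K) is invertible, or ker(I - K) ≠ {0} and then range(I - K) = ker((I - K)^*)^⊥, with dim ker(I - K) = dim ker((I - K)^*). Since det(I - K) ≠ 0, 1 is not an eigenvalue of K and ker(I - K) = {0}, so we are in the first case: for every y there is a unique x = (I - K)^(-1) y. Explicitly, by the Sherman–Morrison formula, (I - u v^T)^(-1) = I + u v^T/(1 - v·u), i.e. (I - K)^(-1) = I + K/(3).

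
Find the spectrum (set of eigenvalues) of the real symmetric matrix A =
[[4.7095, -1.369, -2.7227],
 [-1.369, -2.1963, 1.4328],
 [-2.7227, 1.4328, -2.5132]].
sigma(A) ≈ {-4, -2, 6}

A is real symmetric, so its spectrum consists of real eigenvalues. Expanding the characteristic polynomial of the displayed matrix gives
  det(λ I - A) = p(λ) = λ^3 + (0)λ^2 + (-28)λ + (-48).
Solving p(λ) = 0 yields eigenvalues ≈ -4, -2, 6. (A is shown rounded to 4 decimals, so these recover the underlying integer eigenvalues to within that precision.)
Verification: the trace of A = 0 equals the sum of eigenvalues 0, and det(A) ≈ 47.9997 matches the eigenvalue product 48.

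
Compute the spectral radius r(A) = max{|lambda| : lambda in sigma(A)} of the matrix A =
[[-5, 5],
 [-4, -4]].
r(A) = sqrt(40) ≈ 6.3246

The eigenvalues of A are the roots of its characteristic polynomial. With M = A (coefficients from the trace and determinant):
  p(λ) = det(λ I - M) = λ^2 + 9λ + 40.
For λ^2 + 9λ + 40 the discriminant is -79. It is negative, so the roots are the complex-conjugate pair λ = -9/2 ± (sqrt(79)/2) i ≈ -4.5 ± 4.4441i. For a conjugate pair the product of the roots equals the constant term, so |λ|^2 = 40 and |λ| = sqrt(40) ≈ 6.3246.
Thus the eigenvalues (to 4 decimals) are -4.5 ± 4.4441i (modulus 6.3246). The spectral radius is the largest modulus: r(A) = sqrt(40) ≈ 6.3246. (Cross-check: r(A) ≤ ||A||_2 ≈ 7.0711; equality holds whenever A is normal, though it can also hold for some non-normal A.)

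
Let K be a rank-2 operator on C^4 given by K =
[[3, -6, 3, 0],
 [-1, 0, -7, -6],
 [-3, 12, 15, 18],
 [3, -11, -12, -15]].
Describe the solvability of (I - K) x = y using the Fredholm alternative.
(I - K) is invertible (det(I - K) = 10 ≠ 0), so for every y in C^4 the equation (I - K) x = y has a unique solution.

K has rank 2 and factors as K = U V^T = u1 v1^T + u2 v2^T with u1 = (3, -1, -3, 3), v1 = (1, -3, -2, -3), u2 = (3, -3, 3, -2), v2 = (0, 1, 3, 3) (multiplying out reproduces the displayed K). The nonzero eigenvalues of U V^T coincide with those of the 2 x 2 matrix G = V^T U = [[v1·u1, v1·u2], [v2·u1, v2·u2]] = [[3, 12], [-1, 0]], and by the Sylvester determinant identity det(I_4 - U V^T) = det(I_2 - V^T U) = det([[-2, -12], [1, 1]]) = (-2)(1) - (-12)(1) = 10. (Direct check: I - K =
[[-2, 6, -3, 0],
 [1, 1, 7, 6],
 [3, -12, -14, -18],
 [-3, 11, 12, 16]]
has determinant 10.) The finite-dimensional Fredholm alternative says: either (I - K) is invertible, or ker(I - K) ≠ {0} and then range(I - K) = ker((I - K)^*)^⊥, with dim ker(I - K) = dim ker((I - K)^*). Since det(I - K) ≠ 0, 1 is not an eigenvalue of K and ker(I - K) = {0}, so we are in the first case: for every y there is a unique x = (I - K)^(-1) y. (Explicitly, by the Woodbury identity, (I - U V^T)^(-1) = I + U (I_2 - G)^(-1) V^T.)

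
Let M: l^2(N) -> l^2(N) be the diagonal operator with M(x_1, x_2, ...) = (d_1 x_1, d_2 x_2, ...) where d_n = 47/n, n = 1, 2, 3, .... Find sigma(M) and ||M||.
sigma(M) = {47/n : n ≥ 1} ∪ {0}; ||M|| = 47

A bounded diagonal operator on l^2 with diagonal entries d_n has spectrum equal to the closure of {d_n : n ≥ 1}: every d_n is an eigenvalue (with eigenvector e_n), so {d_n} ⊂ sigma(M); the spectrum is closed, so its closure is too; and for lambda not in the closure, (M - lambda I) has bounded inverse (the diagonal entries 1/(d_n - lambda) are bounded). For our sequence d_n = 47/n, n = 1, 2, 3, ...:
  - {d_n} = {47/n : n ≥ 1}; the only limit point is 0
  - closure = {47/n : n ≥ 1} ∪ {0}
For the norm: a diagonal operator has ||M|| = sup_n |d_n|. Here d_n = 47/n is positive and decreasing, so sup_n |d_n| = d_1 = 47. So ||M|| = 47.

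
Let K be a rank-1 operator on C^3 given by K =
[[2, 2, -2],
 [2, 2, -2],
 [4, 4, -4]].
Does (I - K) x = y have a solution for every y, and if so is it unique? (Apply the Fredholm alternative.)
(I - K) is invertible (det(I - K) = 1 ≠ 0), so for every y in C^3 the equation (I - K) x = y has a unique solution.

K has rank 1, so it is an outer product K = u v^T: every row of K is a multiple of one row vector. Reading off the entries, u = (1, 1, 2) and v = (2, 2, -2) (row i of K equals u_i·v^T). A rank-one matrix u v^T satisfies K u = u (v·u) and kills the (2)-dimensional subspace v^⊥, so its characteristic polynomial is lambda^2 (lambda - v·u) with v·u = tr K = 0. Hence the eigenvalues of I - K are 1 (multiplicity 2) and 1 - (0) = 1, so det(I - K) = 1. (Direct check: I - K =
[[-1, -2, 2],
 [-2, -1, 2],
 [-4, -4, 5]]
has determinant 1.) The finite-dimensional Fredholm alternative says: either (I - K) is invertible, or ker(I - K) ≠ {0} and then range(I - K) = ker((I - K)^*)^⊥, with dim ker(I - K) = dim ker((I - K)^*). Since det(I - K) ≠ 0, 1 is not an eigenvalue of K and ker(I - K) = {0}, so we are in the first case: for every y there is a unique x = (I - K)^(-1) y. Explicitly, by the Sherman–Morrison formula, (I - u v^T)^(-1) = I + u v^T/(1 - v·u), i.e. (I - K)^(-1) = I + K.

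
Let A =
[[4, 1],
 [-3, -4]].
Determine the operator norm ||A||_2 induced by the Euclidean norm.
||A||_2 = sqrt((42 + sqrt(1088))/2) ≈ 6.1231 (= sqrt(largest eigenvalue of A^T A))

||A||_2 = sigma_max(A) = sqrt(lambda_max(A^T A)). Form the symmetric matrix M = A^T A =
[[25, 16],
 [16, 17]].
Its characteristic polynomial (trace, determinant of M give the coefficients) is
  p(λ) = det(λ I - M) = λ^2 - 42λ + 169.
For λ^2 - 42λ + 169 the discriminant is 1088. It is nonnegative but not a perfect square, so the roots are real and irrational: λ = (42 ± sqrt(1088))/2 ≈ 37.4924, 4.5076.
So the eigenvalues of A^T A are ≈ 4.5076, 37.4924 (all ≥ 0, as they must be for A^T A). The largest is λ_max = (42 + sqrt(1088))/2 ≈ 37.4924, hence ||A||_2 = sqrt(λ_max) = sqrt((42 + sqrt(1088))/2) ≈ 6.1231.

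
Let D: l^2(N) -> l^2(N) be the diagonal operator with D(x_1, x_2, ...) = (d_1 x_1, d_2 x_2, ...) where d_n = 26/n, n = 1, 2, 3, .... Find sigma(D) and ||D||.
sigma(D) = {26/n : n ≥ 1} ∪ {0}; ||D|| = 26

A bounded diagonal operator on l^2 with diagonal entries d_n has spectrum equal to the closure of {d_n : n ≥ 1}: every d_n is an eigenvalue (with eigenvector e_n), so {d_n} ⊂ sigma(D); the spectrum is closed, so its closure is too; and for lambda not in the closure, (D - lambda I) has bounded inverse (the diagonal entries 1/(d_n - lambda) are bounded). For our sequence d_n = 26/n, n = 1, 2, 3, ...:
  - {d_n} = {26/n : n ≥ 1}; the only limit point is 0
  - closure = {26/n : n ≥ 1} ∪ {0}
For the norm: a diagonal operator has ||D|| = sup_n |d_n|. Here d_n = 26/n is positive and decreasing, so sup_n |d_n| = d_1 = 26. So ||D|| = 26.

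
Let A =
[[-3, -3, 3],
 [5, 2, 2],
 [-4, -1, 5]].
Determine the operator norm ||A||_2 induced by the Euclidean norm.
||A||_2 ≈ 8.6024 (= sqrt(largest eigenvalue of A^T A))

||A||_2 = sigma_max(A) = sqrt(lambda_max(A^T A)). Form the symmetric matrix M = A^T A =
[[50, 23, -19],
 [23, 14, -10],
 [-19, -10, 38]].
Its characteristic polynomial (trace, sum of principal 2x2 minors, determinant of M give the coefficients) is
  p(λ) = det(λ I - M) = λ^3 - 102λ^2 + 2142λ - 5184.
No integer candidate from the rational root theorem (±divisors of 5184) is a root, so the roots are irrational. The cubic discriminant is Δ = 6080244912 > 0, so there are three distinct real roots. p(2) = -1300 and p(3) = 351 have opposite signs, so a root lies in (2, 3); Newton's method refines it to λ ≈ 2.7775. p(25) = 241 and p(26) = -868 have opposite signs, so a root lies in (25, 26); Newton's method refines it to λ ≈ 25.2213. p(74) = -4 and p(75) = 3591 have opposite signs, so a root lies in (74, 75); Newton's method refines it to λ ≈ 74.0012. Check (Vieta): the three roots sum to 102, matching tr M = 102.
So the eigenvalues of A^T A are ≈ 2.7775, 25.2213, 74.0012 (all ≥ 0, as they must be for A^T A). The largest is λ_max ≈ 74.0012, hence ||A||_2 = sqrt(λ_max) ≈ 8.6024.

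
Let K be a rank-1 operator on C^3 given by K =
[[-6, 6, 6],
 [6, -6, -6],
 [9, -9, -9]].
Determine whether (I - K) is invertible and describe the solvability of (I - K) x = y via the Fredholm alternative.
(I - K) is invertible (det(I - K) = 22 ≠ 0), so for every y in C^3 the equation (I - K) x = y has a unique solution.

K has rank 1, so it is an outer product K = u v^T: every row of K is a multiple of one row vector. Reading off the entries, u = (-2, 2, 3) and v = (3, -3, -3) (row i of K equals u_i·v^T). A rank-one matrix u v^T satisfies K u = u (v·u) and kills the (2)-dimensional subspace v^⊥, so its characteristic polynomial is lambda^2 (lambda - v·u) with v·u = tr K = -21. Hence the eigenvalues of I - K are 1 (multiplicity 2) and 1 - (-21) = 22, so det(I - K) = 22. (Direct check: I - K =
[[7, -6, -6],
 [-6, 7, 6],
 [-9, 9, 10]]
has determinant 22.) The finite-dimensional Fredholm alternative says: either (I - K) is invertible, or ker(I - K) ≠ {0} and then range(I - K) = ker((I - K)^*)^⊥, with dim ker(I - K) = dim ker((I - K)^*). Since det(I - K) ≠ 0, 1 is not an eigenvalue of K and ker(I - K) = {0}, so we are in the first case: for every y there is a unique x = (I - K)^(-1) y. Explicitly, by the Sherman–Morrison formula, (I - u v^T)^(-1) = I + u v^T/(1 - v·u), i.e. (I - K)^(-1) = I + K/(22).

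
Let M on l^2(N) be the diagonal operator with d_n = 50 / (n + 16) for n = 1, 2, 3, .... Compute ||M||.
||M|| = 50/17 (attained at n = 1)

For M diagonal, ||M|| = sup_n |d_n| = sup_n 50/(n + 16). This is positive and strictly decreasing in n, so the supremum is attained at n = 1: d_1 = 50/(1 + 16) = 50/17. Hence ||M|| = 50/17.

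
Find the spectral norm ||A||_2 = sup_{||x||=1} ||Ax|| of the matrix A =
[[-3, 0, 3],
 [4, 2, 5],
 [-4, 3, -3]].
||A||_2 ≈ 8.0686 (= sqrt(largest eigenvalue of A^T A))

||A||_2 = sigma_max(A) = sqrt(lambda_max(A^T A)). Form the symmetric matrix M = A^T A =
[[41, -4, 23],
 [-4, 13, 1],
 [23, 1, 43]].
Its characteristic polynomial (trace, sum of principal 2x2 minors, determinant of M give the coefficients) is
  p(λ) = det(λ I - M) = λ^3 - 97λ^2 + 2309λ - 15129.
No integer candidate from the rational root theorem (±divisors of 15129) is a root, so the roots are irrational. The cubic discriminant is Δ = 503862944 > 0, so there are three distinct real roots. p(11) = -136 and p(12) = 339 have opposite signs, so a root lies in (11, 12); Newton's method refines it to λ ≈ 11.2608. p(20) = 251 and p(21) = -156 have opposite signs, so a root lies in (20, 21); Newton's method refines it to λ ≈ 20.6368. p(65) = -244 and p(66) = 2229 have opposite signs, so a root lies in (65, 66); Newton's method refines it to λ ≈ 65.1023. Check (Vieta): the three roots sum to 97, matching tr M = 97.
So the eigenvalues of A^T A are ≈ 11.2608, 20.6368, 65.1023 (all ≥ 0, as they must be for A^T A). The largest is λ_max ≈ 65.1023, hence ||A||_2 = sqrt(λ_max) ≈ 8.0686.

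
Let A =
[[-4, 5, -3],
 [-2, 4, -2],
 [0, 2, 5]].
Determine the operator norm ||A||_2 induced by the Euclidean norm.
||A||_2 ≈ 8.6031 (= sqrt(largest eigenvalue of A^T A))

||A||_2 = sigma_max(A) = sqrt(lambda_max(A^T A)). Form the symmetric matrix M = A^T A =
[[20, -28, 16],
 [-28, 45, -13],
 [16, -13, 38]].
Its characteristic polynomial (trace, sum of principal 2x2 minors, determinant of M give the coefficients) is
  p(λ) = det(λ I - M) = λ^3 - 103λ^2 + 2161λ - 1156.
No integer candidate from the rational root theorem (±divisors of 1156) is a root, so the roots are irrational. The cubic discriminant is Δ = 8719051109 > 0, so there are three distinct real roots. p(0) = -1156 and p(1) = 903 have opposite signs, so a root lies in (0, 1); Newton's method refines it to λ ≈ 0.5492. p(28) = 552 and p(29) = -721 have opposite signs, so a root lies in (28, 29); Newton's method refines it to λ ≈ 28.437. p(74) = -46 and p(75) = 3419 have opposite signs, so a root lies in (74, 75); Newton's method refines it to λ ≈ 74.0137. Check (Vieta): the three roots sum to 103, matching tr M = 103.
So the eigenvalues of A^T A are ≈ 0.5492, 28.437, 74.0137 (all ≥ 0, as they must be for A^T A). The largest is λ_max ≈ 74.0137, hence ||A||_2 = sqrt(λ_max) ≈ 8.6031.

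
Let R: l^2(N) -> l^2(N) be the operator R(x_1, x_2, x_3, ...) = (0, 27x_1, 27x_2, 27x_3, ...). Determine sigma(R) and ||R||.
sigma(R) = closed disk {z in C : |z| ≤ 27}; ||R|| = 27

Note R = 27·U where U is the unit right shift (U x)_k = x_{k-1} (with x_0 := 0); so ||R|| = 27||U|| and sigma(R) = 27·sigma(U). ||R x||^2 = sum_{k≥1} |27x_k|^2 = 729||x||^2, so ||R|| = 27 and sigma(R) ⊂ {|z| ≤ 27}. For any |lambda| < 27, the equation (R - lambda I) x = 0 forces x_1 = 0, then 27x_k = lambda x_{k+1} ⇒ x = 0, so R has no eigenvalues. But (R - lambda I) is not surjective for |lambda| < 27: solving (R - lambda I) x = e_1 would require x_n proportional to (lambda/27)^(-n), which is not in l^2. So every |lambda| < 27 lies in the residual spectrum. The boundary |lambda| = 27 is in the approximate point spectrum (the spectrum is closed). Hence sigma(R) is the closed disk of radius 27.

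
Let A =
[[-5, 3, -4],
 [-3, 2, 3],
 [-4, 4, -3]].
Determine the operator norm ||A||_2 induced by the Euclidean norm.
||A||_2 ≈ 9.6193 (= sqrt(largest eigenvalue of A^T A))

||A||_2 = sigma_max(A) = sqrt(lambda_max(A^T A)). Form the symmetric matrix M = A^T A =
[[50, -37, 23],
 [-37, 29, -18],
 [23, -18, 34]].
Its characteristic polynomial (trace, sum of principal 2x2 minors, determinant of M give the coefficients) is
  p(λ) = det(λ I - M) = λ^3 - 113λ^2 + 1914λ - 1849.
No integer candidate from the rational root theorem (±divisors of 1849) is a root, so the roots are irrational. The cubic discriminant is Δ = 15165267433 > 0, so there are three distinct real roots. p(1) = -47 and p(2) = 1535 have opposite signs, so a root lies in (1, 2); Newton's method refines it to λ ≈ 1.0278. p(19) = 583 and p(20) = -769 have opposite signs, so a root lies in (19, 20); Newton's method refines it to λ ≈ 19.4412. p(92) = -3505 and p(93) = 3173 have opposite signs, so a root lies in (92, 93); Newton's method refines it to λ ≈ 92.531. Check (Vieta): the three roots sum to 113, matching tr M = 113.
So the eigenvalues of A^T A are ≈ 1.0278, 19.4412, 92.531 (all ≥ 0, as they must be for A^T A). The largest is λ_max ≈ 92.531, hence ||A||_2 = sqrt(λ_max) ≈ 9.6193.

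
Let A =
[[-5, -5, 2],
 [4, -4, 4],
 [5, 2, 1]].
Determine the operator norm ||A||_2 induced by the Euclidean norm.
||A||_2 ≈ 8.7972 (= sqrt(largest eigenvalue of A^T A))

||A||_2 = sigma_max(A) = sqrt(lambda_max(A^T A)). Form the symmetric matrix M = A^T A =
[[66, 19, 11],
 [19, 45, -24],
 [11, -24, 21]].
Its characteristic polynomial (trace, sum of principal 2x2 minors, determinant of M give the coefficients) is
  p(λ) = det(λ I - M) = λ^3 - 132λ^2 + 4243λ - 1296.
No integer candidate from the rational root theorem (±divisors of 1296) is a root, so the roots are irrational. The cubic discriminant is Δ = 9234447332 > 0, so there are three distinct real roots. p(0) = -1296 and p(1) = 2816 have opposite signs, so a root lies in (0, 1); Newton's method refines it to λ ≈ 0.3084. p(54) = 378 and p(55) = -856 have opposite signs, so a root lies in (54, 55); Newton's method refines it to λ ≈ 54.301. p(77) = -680 and p(78) = 1122 have opposite signs, so a root lies in (77, 78); Newton's method refines it to λ ≈ 77.3906. Check (Vieta): the three roots sum to 132, matching tr M = 132.
So the eigenvalues of A^T A are ≈ 0.3084, 54.301, 77.3906 (all ≥ 0, as they must be for A^T A). The largest is λ_max ≈ 77.3906, hence ||A||_2 = sqrt(λ_max) ≈ 8.7972.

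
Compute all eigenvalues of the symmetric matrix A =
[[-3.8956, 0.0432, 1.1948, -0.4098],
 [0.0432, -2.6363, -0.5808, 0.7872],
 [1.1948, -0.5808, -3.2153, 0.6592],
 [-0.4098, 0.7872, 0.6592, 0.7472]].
sigma(A) ≈ {-5, -3, -2, 1}

A is real symmetric, so its spectrum consists of real eigenvalues. Expanding the characteristic polynomial of the displayed matrix gives
  det(λ I - A) = p(λ) = λ^4 + (9)λ^3 + (21)λ^2 + (-1)λ + (-30).
Solving p(λ) = 0 yields eigenvalues ≈ -5, -3, -2, 1. (A is shown rounded to 4 decimals, so these recover the underlying integer eigenvalues to within that precision.)
Verification: the trace of A = -9 equals the sum of eigenvalues -9, and det(A) ≈ -30.0010 matches the eigenvalue product -30.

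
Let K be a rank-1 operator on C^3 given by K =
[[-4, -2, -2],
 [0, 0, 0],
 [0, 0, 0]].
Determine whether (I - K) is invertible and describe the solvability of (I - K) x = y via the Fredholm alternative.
(I - K) is invertible (det(I - K) = 5 ≠ 0), so for every y in C^3 the equation (I - K) x = y has a unique solution.

K has rank 1, so it is an outer product K = u v^T: every row of K is a multiple of one row vector. Reading off the entries, u = (-2, 0, 0) and v = (2, 1, 1) (row i of K equals u_i·v^T). A rank-one matrix u v^T satisfies K u = u (v·u) and kills the (2)-dimensional subspace v^⊥, so its characteristic polynomial is lambda^2 (lambda - v·u) with v·u = tr K = -4. Hence the eigenvalues of I - K are 1 (multiplicity 2) and 1 - (-4) = 5, so det(I - K) = 5. (Direct check: I - K =
[[5, 2, 2],
 [0, 1, 0],
 [0, 0, 1]]
has determinant 5.) The finite-dimensional Fredholm alternative says: either (I - K) is invertible, or ker(I - K) ≠ {0} and then range(I - K) = ker((I - K)^*)^⊥, with dim ker(I - K) = dim ker((I - K)^*). Since det(I - K) ≠ 0, 1 is not an eigenvalue of K and ker(I - K) = {0}, so we are in the first case: for every y there is a unique x = (I - K)^(-1) y. Explicitly, by the Sherman–Morrison formula, (I - u v^T)^(-1) = I + u v^T/(1 - v·u), i.e. (I - K)^(-1) = I + K/(5).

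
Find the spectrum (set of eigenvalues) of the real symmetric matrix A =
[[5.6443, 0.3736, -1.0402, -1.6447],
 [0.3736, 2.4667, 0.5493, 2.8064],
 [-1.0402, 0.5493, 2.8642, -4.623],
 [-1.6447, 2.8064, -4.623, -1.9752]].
sigma(A) ≈ {-6, 3, 6} (6 with multiplicity 2)

A is real symmetric, so its spectrum consists of real eigenvalues. Expanding the characteristic polynomial of the displayed matrix gives
  det(λ I - A) = p(λ) = λ^4 + (-9)λ^3 + (-18)λ^2 + (324.0013)λ + (-647.9982).
Solving p(λ) = 0 yields eigenvalues ≈ -6, 3, 6, 6. (A is shown rounded to 4 decimals, so these recover the underlying integer eigenvalues to within that precision.)
Verification: the trace of A = 9 equals the sum of eigenvalues 9, and det(A) ≈ -647.9982 matches the eigenvalue product -648.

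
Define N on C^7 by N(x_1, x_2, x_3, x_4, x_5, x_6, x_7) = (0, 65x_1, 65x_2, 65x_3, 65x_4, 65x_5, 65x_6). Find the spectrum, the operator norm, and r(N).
sigma(N) = {0}; ||N|| = 65; r(N) = 0. (N is nilpotent with N^7 = 0.)

On C^7, N is a strictly lower-triangular matrix with 65 on the subdiagonal and zeros elsewhere, so its characteristic polynomial is lambda^7 and every eigenvalue is 0: sigma(N) = {0}. For the operator norm, N e_i = 65e_{i+1} for i = 1, ..., 6 and N e_7 = 0, so the singular values of N are 65 (with multiplicity 6) and 0; hence ||N|| = 65. The spectral radius r(N) = max|lambda| = 0. Note ||N|| > r(N) — characteristic of non-normal nilpotent operators. Indeed N^7 = 0.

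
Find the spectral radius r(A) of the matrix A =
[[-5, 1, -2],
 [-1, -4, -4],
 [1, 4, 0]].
r(A) ≈ 4.4799

The eigenvalues of A are the roots of its characteristic polynomial. With M = A (coefficients from the trace, the sum of principal 2x2 minors, and det A):
  p(λ) = det(λ I - M) = λ^3 + 9λ^2 + 39λ + 84.
No integer candidate from the rational root theorem (±divisors of 84) is a root, so the roots are irrational. The cubic discriminant is Δ = -18819 < 0, so there is one real root and a complex-conjugate pair. p(-5) = -11 and p(-4) = 8 have opposite signs, so a root lies in (-5, -4); Newton's method refines it to λ ≈ -4.4799. Dividing out (λ - (-4.4799)) leaves approximately λ^2 + 4.5201λ + 18.7504. For λ^2 + 4.5201λ + 18.7504 the discriminant is -54.5703. It is negative, so the remaining roots are the complex-conjugate pair λ ≈ -2.26 ± 3.6936i. Their product equals the constant term, so |λ|^2 ≈ 18.7504 and |λ| ≈ 4.3302.
Thus the eigenvalues (to 4 decimals) are -4.4799 (modulus 4.4799); -2.26 ± 3.6936i (modulus 4.3302). The spectral radius is the largest modulus: r(A) ≈ 4.4799. (Cross-check: r(A) ≤ ||A||_2 ≈ 6.9012; equality holds whenever A is normal, though it can also hold for some non-normal A.)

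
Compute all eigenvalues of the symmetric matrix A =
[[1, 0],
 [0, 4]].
sigma(A) ≈ {1, 4}

A is real symmetric, so its spectrum consists of real eigenvalues. Expanding the characteristic polynomial of the displayed matrix gives
  det(λ I - A) = p(λ) = λ^2 + (-5)λ + (4).
Solving p(λ) = 0 yields eigenvalues ≈ 1, 4. (A is shown rounded to 4 decimals, so these recover the underlying integer eigenvalues to within that precision.)
Verification: the trace of A = 5 equals the sum of eigenvalues 5, and det(A) ≈ 4.0000 matches the eigenvalue product 4.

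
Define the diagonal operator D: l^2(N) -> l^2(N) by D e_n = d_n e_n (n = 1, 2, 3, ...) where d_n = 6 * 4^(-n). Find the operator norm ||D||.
||D|| = 3/2 (attained at n = 1)

For D diagonal, ||D|| = sup_n |d_n|. The sequence d_n = 6 * 4^(-n) is positive and strictly decreasing (ratio 4^(-1) < 1), so the supremum is d_1 = 6/4 = 3/2. Hence ||D|| = 3/2.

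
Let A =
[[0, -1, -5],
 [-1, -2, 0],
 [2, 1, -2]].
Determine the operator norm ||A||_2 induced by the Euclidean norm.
||A||_2 ≈ 5.4665 (= sqrt(largest eigenvalue of A^T A))

||A||_2 = sigma_max(A) = sqrt(lambda_max(A^T A)). Form the symmetric matrix M = A^T A =
[[5, 4, -4],
 [4, 6, 3],
 [-4, 3, 29]].
Its characteristic polynomial (trace, sum of principal 2x2 minors, determinant of M give the coefficients) is
  p(λ) = det(λ I - M) = λ^3 - 40λ^2 + 308λ - 169.
No integer candidate from the rational root theorem (±divisors of 169) is a root, so the roots are irrational. The cubic discriminant is Δ = 28352245 > 0, so there are three distinct real roots. p(0) = -169 and p(1) = 100 have opposite signs, so a root lies in (0, 1); Newton's method refines it to λ ≈ 0.5938. p(9) = 92 and p(10) = -89 have opposite signs, so a root lies in (9, 10); Newton's method refines it to λ ≈ 9.5241. p(29) = -488 and p(30) = 71 have opposite signs, so a root lies in (29, 30); Newton's method refines it to λ ≈ 29.8821. Check (Vieta): the three roots sum to 40, matching tr M = 40.
So the eigenvalues of A^T A are ≈ 0.5938, 9.5241, 29.8821 (all ≥ 0, as they must be for A^T A). The largest is λ_max ≈ 29.8821, hence ||A||_2 = sqrt(λ_max) ≈ 5.4665.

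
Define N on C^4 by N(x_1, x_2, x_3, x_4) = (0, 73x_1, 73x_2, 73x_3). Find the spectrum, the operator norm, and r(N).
sigma(N) = {0}; ||N|| = 73; r(N) = 0. (N is nilpotent with N^4 = 0.)

On C^4, N is a strictly lower-triangular matrix with 73 on the subdiagonal and zeros elsewhere, so its characteristic polynomial is lambda^4 and every eigenvalue is 0: sigma(N) = {0}. For the operator norm, N e_i = 73e_{i+1} for i = 1, ..., 3 and N e_4 = 0, so the singular values of N are 73 (with multiplicity 3) and 0; hence ||N|| = 73. The spectral radius r(N) = max|lambda| = 0. Note ||N|| > r(N) — characteristic of non-normal nilpotent operators. Indeed N^4 = 0.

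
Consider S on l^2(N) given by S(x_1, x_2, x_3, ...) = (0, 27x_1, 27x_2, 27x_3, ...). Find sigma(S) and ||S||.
sigma(S) = closed disk {z in C : |z| ≤ 27}; ||S|| = 27

Note S = 27·U where U is the unit right shift (U x)_k = x_{k-1} (with x_0 := 0); so ||S|| = 27||U|| and sigma(S) = 27·sigma(U). ||S x||^2 = sum_{k≥1} |27x_k|^2 = 729||x||^2, so ||S|| = 27 and sigma(S) ⊂ {|z| ≤ 27}. For any |lambda| < 27, the equation (S - lambda I) x = 0 forces x_1 = 0, then 27x_k = lambda x_{k+1} ⇒ x = 0, so S has no eigenvalues. But (S - lambda I) is not surjective for |lambda| < 27: solving (S - lambda I) x = e_1 would require x_n proportional to (lambda/27)^(-n), which is not in l^2. So every |lambda| < 27 lies in the residual spectrum. The boundary |lambda| = 27 is in the approximate point spectrum (the spectrum is closed). Hence sigma(S) is the closed disk of radius 27.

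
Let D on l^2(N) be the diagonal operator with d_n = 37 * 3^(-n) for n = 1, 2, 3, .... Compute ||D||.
||D|| = 37/3 (attained at n = 1)

For D diagonal, ||D|| = sup_n |d_n|. The sequence d_n = 37 * 3^(-n) is positive and strictly decreasing (ratio 3^(-1) < 1), so the supremum is d_1 = 37/3. Hence ||D|| = 37/3.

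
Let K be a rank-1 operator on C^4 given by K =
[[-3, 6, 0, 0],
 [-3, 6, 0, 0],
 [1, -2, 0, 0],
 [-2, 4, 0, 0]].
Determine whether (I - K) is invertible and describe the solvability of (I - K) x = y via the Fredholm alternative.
(I - K) is invertible (det(I - K) = -2 ≠ 0), so for every y in C^4 the equation (I - K) x = y has a unique solution.

K has rank 1, so it is an outer product K = u v^T: every row of K is a multiple of one row vector. Reading off the entries, u = (3, 3, -1, 2) and v = (-1, 2, 0, 0) (row i of K equals u_i·v^T). A rank-one matrix u v^T satisfies K u = u (v·u) and kills the (3)-dimensional subspace v^⊥, so its characteristic polynomial is lambda^3 (lambda - v·u) with v·u = tr K = 3. Hence the eigenvalues of I - K are 1 (multiplicity 3) and 1 - (3) = -2, so det(I - K) = -2. (Direct check: I - K =
[[4, -6, 0, 0],
 [3, -5, 0, 0],
 [-1, 2, 1, 0],
 [2, -4, 0, 1]]
has determinant -2.) The finite-dimensional Fredholm alternative says: either (I - K) is invertible, or ker(I - K) ≠ {0} and then range(I - K) = ker((I - K)^*)^⊥, with dim ker(I - K) = dim ker((I - K)^*). Since det(I - K) ≠ 0, 1 is not an eigenvalue of K and ker(I - K) = {0}, so we are in the first case: for every y there is a unique x = (I - K)^(-1) y. Explicitly, by the Sherman–Morrison formula, (I - u v^T)^(-1) = I + u v^T/(1 - v·u), i.e. (I - K)^(-1) = I + K/(-2).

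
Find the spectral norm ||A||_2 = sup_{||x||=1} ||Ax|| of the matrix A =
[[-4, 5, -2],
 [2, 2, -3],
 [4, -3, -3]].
||A||_2 ≈ 8.0689 (= sqrt(largest eigenvalue of A^T A))

||A||_2 = sigma_max(A) = sqrt(lambda_max(A^T A)). Form the symmetric matrix M = A^T A =
[[36, -28, -10],
 [-28, 38, -7],
 [-10, -7, 22]].
Its characteristic polynomial (trace, sum of principal 2x2 minors, determinant of M give the coefficients) is
  p(λ) = det(λ I - M) = λ^3 - 96λ^2 + 2063λ - 3364.
No integer candidate from the rational root theorem (±divisors of 3364) is a root, so the roots are irrational. The cubic discriminant is Δ = 3884403604 > 0, so there are three distinct real roots. p(1) = -1396 and p(2) = 386 have opposite signs, so a root lies in (1, 2); Newton's method refines it to λ ≈ 1.7744. p(29) = 116 and p(30) = -874 have opposite signs, so a root lies in (29, 30); Newton's method refines it to λ ≈ 29.118. p(65) = -244 and p(66) = 2114 have opposite signs, so a root lies in (65, 66); Newton's method refines it to λ ≈ 65.1076. Check (Vieta): the three roots sum to 96, matching tr M = 96.
So the eigenvalues of A^T A are ≈ 1.7744, 29.118, 65.1076 (all ≥ 0, as they must be for A^T A). The largest is λ_max ≈ 65.1076, hence ||A||_2 = sqrt(λ_max) ≈ 8.0689.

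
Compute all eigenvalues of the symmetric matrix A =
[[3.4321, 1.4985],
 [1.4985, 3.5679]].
sigma(A) ≈ {2, 5}

A is real symmetric, so its spectrum consists of real eigenvalues. Expanding the characteristic polynomial of the displayed matrix gives
  det(λ I - A) = p(λ) = λ^2 + (-7)λ + (10).
Solving p(λ) = 0 yields eigenvalues ≈ 2, 5. (A is shown rounded to 4 decimals, so these recover the underlying integer eigenvalues to within that precision.)
Verification: the trace of A = 7 equals the sum of eigenvalues 7, and det(A) ≈ 9.9999 matches the eigenvalue product 10.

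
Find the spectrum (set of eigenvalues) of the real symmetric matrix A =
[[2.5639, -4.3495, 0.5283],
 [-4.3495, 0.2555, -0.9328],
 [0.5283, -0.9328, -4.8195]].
sigma(A) ≈ {-5, -3, 6}

A is real symmetric, so its spectrum consists of real eigenvalues. Expanding the characteristic polynomial of the displayed matrix gives
  det(λ I - A) = p(λ) = λ^3 + (2)λ^2 + (-33)λ + (-90.0035).
Solving p(λ) = 0 yields eigenvalues ≈ -5, -3, 6. (A is shown rounded to 4 decimals, so these recover the underlying integer eigenvalues to within that precision.)
Verification: the trace of A = -2 equals the sum of eigenvalues -2, and det(A) ≈ 90.0035 matches the eigenvalue product 90.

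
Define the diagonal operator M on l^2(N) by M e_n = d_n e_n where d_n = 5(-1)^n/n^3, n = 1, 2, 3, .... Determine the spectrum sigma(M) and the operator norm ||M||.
sigma(M) = {5(-1)^n/n^3 : n ≥ 1} ∪ {0}; ||M|| = 5

A bounded diagonal operator on l^2 with diagonal entries d_n has spectrum equal to the closure of {d_n : n ≥ 1}: every d_n is an eigenvalue (with eigenvector e_n), so {d_n} ⊂ sigma(M); the spectrum is closed, so its closure is too; and for lambda not in the closure, (M - lambda I) has bounded inverse (the diagonal entries 1/(d_n - lambda) are bounded). For our sequence d_n = 5(-1)^n/n^3, n = 1, 2, 3, ...:
  - {d_n} = {5(-1)^n/n^3 : n ≥ 1}; the only limit point is 0
  - closure = {5(-1)^n/n^3 : n ≥ 1} ∪ {0}
For the norm: a diagonal operator has ||M|| = sup_n |d_n|. Here |d_n| = 5/n^3 is decreasing, so sup_n |d_n| = |d_1| = 5. So ||M|| = 5.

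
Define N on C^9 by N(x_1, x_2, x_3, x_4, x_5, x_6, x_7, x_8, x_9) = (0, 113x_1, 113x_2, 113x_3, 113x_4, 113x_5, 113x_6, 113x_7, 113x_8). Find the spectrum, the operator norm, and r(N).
sigma(N) = {0}; ||N|| = 113; r(N) = 0. (N is nilpotent with N^9 = 0.)

On C^9, N is a strictly lower-triangular matrix with 113 on the subdiagonal and zeros elsewhere, so its characteristic polynomial is lambda^9 and every eigenvalue is 0: sigma(N) = {0}. For the operator norm, N e_i = 113e_{i+1} for i = 1, ..., 8 and N e_9 = 0, so the singular values of N are 113 (with multiplicity 8) and 0; hence ||N|| = 113. The spectral radius r(N) = max|lambda| = 0. Note ||N|| > r(N) — characteristic of non-normal nilpotent operators. Indeed N^9 = 0.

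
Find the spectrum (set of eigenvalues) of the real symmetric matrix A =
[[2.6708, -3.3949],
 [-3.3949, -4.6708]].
sigma(A) ≈ {-6, 4}

A is real symmetric, so its spectrum consists of real eigenvalues. Expanding the characteristic polynomial of the displayed matrix gives
  det(λ I - A) = p(λ) = λ^2 + (2)λ + (-24).
Solving p(λ) = 0 yields eigenvalues ≈ -6, 4. (A is shown rounded to 4 decimals, so these recover the underlying integer eigenvalues to within that precision.)
Verification: the trace of A = -2 equals the sum of eigenvalues -2, and det(A) ≈ -24.0001 matches the eigenvalue product -24.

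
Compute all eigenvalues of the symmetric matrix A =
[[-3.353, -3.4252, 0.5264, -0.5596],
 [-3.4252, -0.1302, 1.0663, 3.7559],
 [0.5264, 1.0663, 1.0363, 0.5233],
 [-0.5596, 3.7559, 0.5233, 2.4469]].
sigma(A) ≈ {-6, -1, 1, 6}

A is real symmetric, so its spectrum consists of real eigenvalues. Expanding the characteristic polynomial of the displayed matrix gives
  det(λ I - A) = p(λ) = λ^4 + (0)λ^3 + (-37)λ^2 + (0)λ + (35.9981).
Solving p(λ) = 0 yields eigenvalues ≈ -6, -1, 1, 6. (A is shown rounded to 4 decimals, so these recover the underlying integer eigenvalues to within that precision.)
Verification: the trace of A = 0 equals the sum of eigenvalues 0, and det(A) ≈ 35.9981 matches the eigenvalue product 36.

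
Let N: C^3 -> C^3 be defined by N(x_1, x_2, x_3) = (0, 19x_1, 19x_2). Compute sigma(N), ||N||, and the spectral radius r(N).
sigma(N) = {0}; ||N|| = 19; r(N) = 0. (N is nilpotent with N^3 = 0.)

On C^3, N is a strictly lower-triangular matrix with 19 on the subdiagonal and zeros elsewhere, so its characteristic polynomial is lambda^3 and every eigenvalue is 0: sigma(N) = {0}. For the operator norm, N e_i = 19e_{i+1} for i = 1, ..., 2 and N e_3 = 0, so the singular values of N are 19 (with multiplicity 2) and 0; hence ||N|| = 19. The spectral radius r(N) = max|lambda| = 0. Note ||N|| > r(N) — characteristic of non-normal nilpotent operators. Indeed N^3 = 0.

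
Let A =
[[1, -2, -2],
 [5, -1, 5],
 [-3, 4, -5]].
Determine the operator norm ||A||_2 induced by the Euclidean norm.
||A||_2 ≈ 9.7225 (= sqrt(largest eigenvalue of A^T A))

||A||_2 = sigma_max(A) = sqrt(lambda_max(A^T A)). Form the symmetric matrix M = A^T A =
[[35, -19, 38],
 [-19, 21, -21],
 [38, -21, 54]].
Its characteristic polynomial (trace, sum of principal 2x2 minors, determinant of M give the coefficients) is
  p(λ) = det(λ I - M) = λ^3 - 110λ^2 + 1513λ - 4761.
No integer candidate from the rational root theorem (±divisors of 4761) is a root, so the roots are irrational. The cubic discriminant is Δ = 2148035985 > 0, so there are three distinct real roots. p(4) = -405 and p(5) = 179 have opposite signs, so a root lies in (4, 5); Newton's method refines it to λ ≈ 4.6563. p(10) = 369 and p(11) = -97 have opposite signs, so a root lies in (10, 11); Newton's method refines it to λ ≈ 10.8169. p(94) = -3915 and p(95) = 3599 have opposite signs, so a root lies in (94, 95); Newton's method refines it to λ ≈ 94.5268. Check (Vieta): the three roots sum to 110, matching tr M = 110.
So the eigenvalues of A^T A are ≈ 4.6563, 10.8169, 94.5268 (all ≥ 0, as they must be for A^T A). The largest is λ_max ≈ 94.5268, hence ||A||_2 = sqrt(λ_max) ≈ 9.7225.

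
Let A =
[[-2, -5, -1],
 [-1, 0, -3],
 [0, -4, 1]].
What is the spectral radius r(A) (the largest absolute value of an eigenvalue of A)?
r(A) ≈ 4.4885

The eigenvalues of A are the roots of its characteristic polynomial. With M = A (coefficients from the trace, the sum of principal 2x2 minors, and det A):
  p(λ) = det(λ I - M) = λ^3 + λ^2 - 19λ - 15.
No integer candidate from the rational root theorem (±divisors of 15) is a root, so the roots are irrational. The cubic discriminant is Δ = 26912 > 0, so there are three distinct real roots. p(-5) = -20 and p(-4) = 13 have opposite signs, so a root lies in (-5, -4); Newton's method refines it to λ ≈ -4.4885. p(-1) = 4 and p(0) = -15 have opposite signs, so a root lies in (-1, 0); Newton's method refines it to λ ≈ -0.7825. p(4) = -11 and p(5) = 40 have opposite signs, so a root lies in (4, 5); Newton's method refines it to λ ≈ 4.271. Check (Vieta): the three roots sum to -1, matching tr M = -1.
Thus the eigenvalues (to 4 decimals) are -4.4885 (modulus 4.4885); -0.7825 (modulus 0.7825); 4.271 (modulus 4.271). The spectral radius is the largest modulus: r(A) ≈ 4.4885. (Cross-check: r(A) ≤ ||A||_2 ≈ 6.614; equality holds whenever A is normal, though it can also hold for some non-normal A.)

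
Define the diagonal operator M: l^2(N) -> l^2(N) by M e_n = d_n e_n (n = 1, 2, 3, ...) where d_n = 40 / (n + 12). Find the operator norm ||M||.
||M|| = 40/13 (attained at n = 1)

For M diagonal, ||M|| = sup_n |d_n| = sup_n 40/(n + 12). This is positive and strictly decreasing in n, so the supremum is attained at n = 1: d_1 = 40/(1 + 12) = 40/13. Hence ||M|| = 40/13.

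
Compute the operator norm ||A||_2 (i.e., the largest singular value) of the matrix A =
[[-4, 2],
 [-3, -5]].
||A||_2 = sqrt((54 + sqrt(212))/2) ≈ 5.8549 (= sqrt(largest eigenvalue of A^T A))

||A||_2 = sigma_max(A) = sqrt(lambda_max(A^T A)). Form the symmetric matrix M = A^T A =
[[25, 7],
 [7, 29]].
Its characteristic polynomial (trace, determinant of M give the coefficients) is
  p(λ) = det(λ I - M) = λ^2 - 54λ + 676.
For λ^2 - 54λ + 676 the discriminant is 212. It is nonnegative but not a perfect square, so the roots are real and irrational: λ = (54 ± sqrt(212))/2 ≈ 34.2801, 19.7199.
So the eigenvalues of A^T A are ≈ 19.7199, 34.2801 (all ≥ 0, as they must be for A^T A). The largest is λ_max = (54 + sqrt(212))/2 ≈ 34.2801, hence ||A||_2 = sqrt(λ_max) = sqrt((54 + sqrt(212))/2) ≈ 5.8549.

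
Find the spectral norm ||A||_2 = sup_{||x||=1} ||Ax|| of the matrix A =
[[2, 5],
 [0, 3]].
||A||_2 = sqrt((38 + sqrt(1300))/2) ≈ 6.085 (= sqrt(largest eigenvalue of A^T A))

||A||_2 = sigma_max(A) = sqrt(lambda_max(A^T A)). Form the symmetric matrix M = A^T A =
[[4, 10],
 [10, 34]].
Its characteristic polynomial (trace, determinant of M give the coefficients) is
  p(λ) = det(λ I - M) = λ^2 - 38λ + 36.
For λ^2 - 38λ + 36 the discriminant is 1300. It is nonnegative but not a perfect square, so the roots are real and irrational: λ = (38 ± sqrt(1300))/2 ≈ 37.0278, 0.9722.
So the eigenvalues of A^T A are ≈ 0.9722, 37.0278 (all ≥ 0, as they must be for A^T A). The largest is λ_max = (38 + sqrt(1300))/2 ≈ 37.0278, hence ||A||_2 = sqrt(λ_max) = sqrt((38 + sqrt(1300))/2) ≈ 6.085.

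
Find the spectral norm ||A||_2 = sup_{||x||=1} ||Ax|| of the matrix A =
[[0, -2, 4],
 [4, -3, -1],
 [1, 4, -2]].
||A||_2 ≈ 6.2483 (= sqrt(largest eigenvalue of A^T A))

||A||_2 = sigma_max(A) = sqrt(lambda_max(A^T A)). Form the symmetric matrix M = A^T A =
[[17, -8, -6],
 [-8, 29, -13],
 [-6, -13, 21]].
Its characteristic polynomial (trace, sum of principal 2x2 minors, determinant of M give the coefficients) is
  p(λ) = det(λ I - M) = λ^3 - 67λ^2 + 1190λ - 3844.
No integer candidate from the rational root theorem (±divisors of 3844) is a root, so the roots are irrational. The cubic discriminant is Δ = 109422100 > 0, so there are three distinct real roots. p(4) = -92 and p(5) = 556 have opposite signs, so a root lies in (4, 5); Newton's method refines it to λ ≈ 4.1324. p(23) = 250 and p(24) = -52 have opposite signs, so a root lies in (23, 24); Newton's method refines it to λ ≈ 23.826. p(39) = -22 and p(40) = 556 have opposite signs, so a root lies in (39, 40); Newton's method refines it to λ ≈ 39.0416. Check (Vieta): the three roots sum to 67, matching tr M = 67.
So the eigenvalues of A^T A are ≈ 4.1324, 23.826, 39.0416 (all ≥ 0, as they must be for A^T A). The largest is λ_max ≈ 39.0416, hence ||A||_2 = sqrt(λ_max) ≈ 6.2483.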